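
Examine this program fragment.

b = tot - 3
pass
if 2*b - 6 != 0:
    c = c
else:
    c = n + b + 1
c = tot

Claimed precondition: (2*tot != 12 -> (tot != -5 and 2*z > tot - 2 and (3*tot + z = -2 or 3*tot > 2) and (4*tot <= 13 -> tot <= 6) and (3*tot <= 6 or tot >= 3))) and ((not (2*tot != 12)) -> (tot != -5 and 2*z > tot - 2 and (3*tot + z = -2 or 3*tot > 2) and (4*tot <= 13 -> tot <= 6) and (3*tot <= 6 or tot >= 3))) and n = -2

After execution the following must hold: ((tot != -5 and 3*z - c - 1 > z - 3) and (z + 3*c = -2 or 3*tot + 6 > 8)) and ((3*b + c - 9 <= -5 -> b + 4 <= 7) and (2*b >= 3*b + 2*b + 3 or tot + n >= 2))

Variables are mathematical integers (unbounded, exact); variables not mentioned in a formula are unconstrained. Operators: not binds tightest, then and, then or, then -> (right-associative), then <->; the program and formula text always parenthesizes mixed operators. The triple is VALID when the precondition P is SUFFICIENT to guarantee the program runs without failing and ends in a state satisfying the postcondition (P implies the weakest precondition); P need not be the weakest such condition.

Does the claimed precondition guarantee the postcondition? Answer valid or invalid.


Working backward. After the program, the postcondition ((tot != -5 and 3*z - c - 1 > z - 3) and (z + 3*c = -2 or 3*tot + 6 > 8)) and ((3*b + c - 9 <= -5 -> b + 4 <= 7) and (2*b >= 3*b + 2*b + 3 or tot + n >= 2)) must hold; in canonical form it is tot != -5 and 2*z > c - 2 and (3*c + z = -2 or 3*tot > 2) and (3*b + c <= 4 -> b <= 3) and (3*b <= -3 or n + tot >= 2).
Before c := tot: tot != -5 and 2*z > tot - 2 and (3*tot + z = -2 or 3*tot > 2) and (3*b + tot <= 4 -> b <= 3) and (3*b <= -3 or n + tot >= 2)
Then branch requires tot != -5 and 2*z > tot - 2 and (3*tot + z = -2 or 3*tot > 2) and (3*b + tot <= 4 -> b <= 3) and (3*b <= -3 or n + tot >= 2); else branch requires tot != -5 and 2*z > tot - 2 and (3*tot + z = -2 or 3*tot > 2) and (3*b + tot <= 4 -> b <= 3) and (3*b <= -3 or n + tot >= 2).
Before the if: (2*b != 6 -> (tot != -5 and 2*z > tot - 2 and (3*tot + z = -2 or 3*tot > 2) and (3*b + tot <= 4 -> b <= 3) and (3*b <= -3 or n + tot >= 2))) and ((not (2*b != 6)) -> (tot != -5 and 2*z > tot - 2 and (3*tot + z = -2 or 3*tot > 2) and (3*b + tot <= 4 -> b <= 3) and (3*b <= -3 or n + tot >= 2)))
Before skip: (2*b != 6 -> (tot != -5 and 2*z > tot - 2 and (3*tot + z = -2 or 3*tot > 2) and (3*b + tot <= 4 -> b <= 3) and (3*b <= -3 or n + tot >= 2))) and ((not (2*b != 6)) -> (tot != -5 and 2*z > tot - 2 and (3*tot + z = -2 or 3*tot > 2) and (3*b + tot <= 4 -> b <= 3) and (3*b <= -3 or n + tot >= 2)))
Before b := tot - 3: (2*tot != 12 -> (tot != -5 and 2*z > tot - 2 and (3*tot + z = -2 or 3*tot > 2) and (4*tot <= 13 -> tot <= 6) and (3*tot <= 6 or n + tot >= 2))) and ((not (2*tot != 12)) -> (tot != -5 and 2*z > tot - 2 and (3*tot + z = -2 or 3*tot > 2) and (4*tot <= 13 -> tot <= 6) and (3*tot <= 6 or n + tot >= 2)))
The weakest precondition is (2*tot != 12 -> (tot != -5 and 2*z > tot - 2 and (3*tot + z = -2 or 3*tot > 2) and (4*tot <= 13 -> tot <= 6) and (3*tot <= 6 or n + tot >= 2))) and ((not (2*tot != 12)) -> (tot != -5 and 2*z > tot - 2 and (3*tot + z = -2 or 3*tot > 2) and (4*tot <= 13 -> tot <= 6) and (3*tot <= 6 or n + tot >= 2))).
Check whether (2*tot != 12 -> (tot != -5 and 2*z > tot - 2 and (3*tot + z = -2 or 3*tot > 2) and (4*tot <= 13 -> tot <= 6) and (3*tot <= 6 or tot >= 3))) and ((not (2*tot != 12)) -> (tot != -5 and 2*z > tot - 2 and (3*tot + z = -2 or 3*tot > 2) and (4*tot <= 13 -> tot <= 6) and (3*tot <= 6 or tot >= 3))) and n = -2 implies it.
Countermodel: at the initial state n = -2, tot = 3, z = 3, the precondition holds but the weakest precondition fails.
Answer: invalid


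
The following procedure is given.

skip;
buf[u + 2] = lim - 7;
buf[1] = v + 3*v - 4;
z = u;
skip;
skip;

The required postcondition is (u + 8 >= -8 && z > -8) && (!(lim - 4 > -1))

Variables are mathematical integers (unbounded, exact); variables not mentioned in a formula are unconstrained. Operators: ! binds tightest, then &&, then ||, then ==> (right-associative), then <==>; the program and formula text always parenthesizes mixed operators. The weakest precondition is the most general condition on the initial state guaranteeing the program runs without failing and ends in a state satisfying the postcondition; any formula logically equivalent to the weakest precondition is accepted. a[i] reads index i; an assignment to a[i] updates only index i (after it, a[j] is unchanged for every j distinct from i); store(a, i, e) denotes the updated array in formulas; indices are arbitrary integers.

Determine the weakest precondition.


Working backward. After the program, the postcondition (u + 8 >= -8 && z > -8) && (!(lim - 4 > -1)) must hold; in canonical form it is u >= -16 && z > -8 && (!(lim > 3)).
Before skip: u >= -16 && z > -8 && (!(lim > 3))
Before skip: u >= -16 && z > -8 && (!(lim > 3))
Before z := u: u >= -16 && u > -8 && (!(lim > 3))
Before buf[1] := v + 3*v - 4: u >= -16 && u > -8 && (!(lim > 3))
Before buf[u + 2] := lim - 7: u >= -16 && u > -8 && (!(lim > 3))
Before skip: u >= -16 && u > -8 && (!(lim > 3))
Answer: WP = u >= -16 && u > -8 && (!(lim > 3))


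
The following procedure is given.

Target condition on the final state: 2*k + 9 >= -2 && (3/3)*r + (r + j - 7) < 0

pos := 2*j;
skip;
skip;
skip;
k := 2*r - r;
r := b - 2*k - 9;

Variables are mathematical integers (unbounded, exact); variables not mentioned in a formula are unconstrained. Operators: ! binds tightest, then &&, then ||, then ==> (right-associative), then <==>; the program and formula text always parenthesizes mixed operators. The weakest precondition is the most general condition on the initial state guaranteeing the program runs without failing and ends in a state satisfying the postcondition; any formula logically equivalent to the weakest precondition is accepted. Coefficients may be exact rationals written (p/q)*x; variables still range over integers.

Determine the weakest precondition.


Working backward. After the program, the postcondition 2*k + 9 >= -2 && (3/3)*r + (r + j - 7) < 0 must hold; in canonical form it is 2*k >= -11 && j + 2*r < 7.
Before r := b - 2*k - 9: 2*k >= -11 && 2*b + j < 4*k + 25
Before k := 2*r - r: 2*r >= -11 && 2*b + j < 4*r + 25
Before skip: 2*r >= -11 && 2*b + j < 4*r + 25
Before skip: 2*r >= -11 && 2*b + j < 4*r + 25
Before skip: 2*r >= -11 && 2*b + j < 4*r + 25
Before pos := 2*j: 2*r >= -11 && 2*b + j < 4*r + 25
Answer: WP = 2*r >= -11 && 2*b + j < 4*r + 25


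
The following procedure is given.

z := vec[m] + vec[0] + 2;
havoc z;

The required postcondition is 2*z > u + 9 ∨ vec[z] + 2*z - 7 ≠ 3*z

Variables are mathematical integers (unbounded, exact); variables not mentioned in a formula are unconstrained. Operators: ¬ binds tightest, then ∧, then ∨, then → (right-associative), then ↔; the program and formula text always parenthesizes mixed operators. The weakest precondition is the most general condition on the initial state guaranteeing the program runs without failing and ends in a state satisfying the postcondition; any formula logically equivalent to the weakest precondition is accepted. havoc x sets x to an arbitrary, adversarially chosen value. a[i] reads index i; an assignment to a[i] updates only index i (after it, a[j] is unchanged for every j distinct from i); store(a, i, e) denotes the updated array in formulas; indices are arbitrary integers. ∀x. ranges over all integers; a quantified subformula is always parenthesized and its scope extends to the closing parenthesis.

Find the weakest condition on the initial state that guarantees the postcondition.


Working backward. After the program, the postcondition 2*z > u + 9 ∨ vec[z] + 2*z - 7 ≠ 3*z must hold; in canonical form it is 2*z > u + 9 ∨ vec[z] ≠ z + 7.
Before havoc z: ∀z_1. (2*z_1 > u + 9 ∨ vec[z_1] ≠ z_1 + 7)
Before z := vec[m] + vec[0] + 2: ∀z_1. (2*z_1 > u + 9 ∨ vec[z_1] ≠ z_1 + 7)
Answer: WP = ∀z_1. (2*z_1 > u + 9 ∨ vec[z_1] ≠ z_1 + 7)


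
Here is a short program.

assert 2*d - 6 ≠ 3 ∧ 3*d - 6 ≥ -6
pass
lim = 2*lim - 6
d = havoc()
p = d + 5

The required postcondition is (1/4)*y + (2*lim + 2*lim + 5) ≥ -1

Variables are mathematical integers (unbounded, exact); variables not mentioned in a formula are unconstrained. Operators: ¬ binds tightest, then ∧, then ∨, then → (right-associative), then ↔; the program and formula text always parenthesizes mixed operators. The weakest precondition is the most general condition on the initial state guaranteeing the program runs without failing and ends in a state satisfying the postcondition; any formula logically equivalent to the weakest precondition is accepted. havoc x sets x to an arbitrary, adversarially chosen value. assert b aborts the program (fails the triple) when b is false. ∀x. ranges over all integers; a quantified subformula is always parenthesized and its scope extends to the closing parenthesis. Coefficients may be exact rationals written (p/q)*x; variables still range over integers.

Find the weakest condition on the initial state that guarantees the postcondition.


Working backward. After the program, the postcondition (1/4)*y + (2*lim + 2*lim + 5) ≥ -1 must hold; in canonical form it is 4*lim + (1/4)*y ≥ -6.
Before p := d + 5: 4*lim + (1/4)*y ≥ -6
Before havoc d: 4*lim + (1/4)*y ≥ -6
Before lim := 2*lim - 6: 8*lim + (1/4)*y ≥ 18
Before skip: 8*lim + (1/4)*y ≥ 18
Before assert 2*d - 6 ≠ 3 ∧ 3*d - 6 ≥ -6: 2*d ≠ 9 ∧ 3*d ≥ 0 ∧ 8*lim + (1/4)*y ≥ 18
Answer: WP = 2*d ≠ 9 ∧ 3*d ≥ 0 ∧ 8*lim + (1/4)*y ≥ 18


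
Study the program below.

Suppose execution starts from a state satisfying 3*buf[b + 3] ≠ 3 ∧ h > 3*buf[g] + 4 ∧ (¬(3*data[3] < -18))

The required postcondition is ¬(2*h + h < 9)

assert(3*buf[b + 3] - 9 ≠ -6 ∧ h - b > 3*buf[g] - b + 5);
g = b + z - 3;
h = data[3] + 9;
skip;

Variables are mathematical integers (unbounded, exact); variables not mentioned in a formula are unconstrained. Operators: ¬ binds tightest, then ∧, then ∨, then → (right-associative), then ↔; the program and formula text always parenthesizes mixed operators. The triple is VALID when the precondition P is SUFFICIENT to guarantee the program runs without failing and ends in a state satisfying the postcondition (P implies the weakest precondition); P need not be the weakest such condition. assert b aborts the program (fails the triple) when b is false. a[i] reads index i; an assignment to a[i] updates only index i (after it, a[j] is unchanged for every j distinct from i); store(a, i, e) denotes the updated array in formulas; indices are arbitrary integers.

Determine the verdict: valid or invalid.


Working backward. After the program, the postcondition ¬(2*h + h < 9) must hold; in canonical form it is ¬(3*h < 9).
Before skip: ¬(3*h < 9)
Before h := data[3] + 9: ¬(3*data[3] < -18)
Before g := b + z - 3: ¬(3*data[3] < -18)
Before assert 3*buf[b + 3] - 9 ≠ -6 ∧ h - b > 3*buf[g] - b + 5: 3*buf[b + 3] ≠ 3 ∧ h > 3*buf[g] + 5 ∧ (¬(3*data[3] < -18))
The weakest precondition is 3*buf[b + 3] ≠ 3 ∧ h > 3*buf[g] + 5 ∧ (¬(3*data[3] < -18)).
Check whether 3*buf[b + 3] ≠ 3 ∧ h > 3*buf[g] + 4 ∧ (¬(3*data[3] < -18)) implies it.
Countermodel: at the initial state b = 0, buf = {[3] = 4, [6] = -1, elsewhere -1}, data = {[3] = -6, [6] = -6, elsewhere -6}, g = 6, h = 2, the precondition holds but the weakest precondition fails.
Answer: invalid


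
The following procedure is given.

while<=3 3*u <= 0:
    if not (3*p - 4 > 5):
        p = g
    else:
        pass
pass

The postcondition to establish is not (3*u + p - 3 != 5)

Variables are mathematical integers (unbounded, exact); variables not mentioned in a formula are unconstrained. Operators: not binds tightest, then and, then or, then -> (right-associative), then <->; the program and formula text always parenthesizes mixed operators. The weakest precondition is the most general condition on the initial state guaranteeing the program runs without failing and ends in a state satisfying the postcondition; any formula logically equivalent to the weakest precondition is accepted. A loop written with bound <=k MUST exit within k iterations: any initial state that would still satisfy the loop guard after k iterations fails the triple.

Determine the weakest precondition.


Working backward. After the program, the postcondition not (3*u + p - 3 != 5) must hold; in canonical form it is not (p + 3*u != 8).
Before skip: not (p + 3*u != 8)
Before the loop (bound <=3), unroll the exhaustion recursion (WP_0 = exit-now case; WP_j = one more guarded iteration, up to j = 3):
  WP_0: (not (3*u <= 0)) and (not (p + 3*u != 8))
  WP_1: (3*u <= 0 -> (((not (3*p > 9)) -> ((not (3*u <= 0)) and (not (g + 3*u != 8)))) and (3*p > 9 -> ((not (3*u <= 0)) and (not (p + 3*u != 8)))))) and ((not (3*u <= 0)) -> (not (p + 3*u != 8)))
  WP_2: (3*u <= 0 -> (((not (3*p > 9)) -> ((3*u <= 0 -> (((not (3*g > 9)) -> ((not (3*u <= 0)) and (not (g + 3*u != 8)))) and (3*g > 9 -> ((not (3*u <= 0)) and (not (g + 3*u != 8)))))) and ((not (3*u <= 0)) -> (not (g + 3*u != 8))))) and (3*p > 9 -> ((3*u <= 0 -> (((not (3*p > 9)) -> ((not (3*u <= 0)) and (not (g + 3*u != 8)))) and (3*p > 9 -> ((not (3*u <= 0)) and (not (p + 3*u != 8)))))) and ((not (3*u <= 0)) -> (not (p + 3*u != 8))))))) and ((not (3*u <= 0)) -> (not (p + 3*u != 8)))
  WP_3: (3*u <= 0 -> (((not (3*p > 9)) -> ((3*u <= 0 -> (((not (3*g > 9)) -> ((3*u <= 0 -> (((not (3*g > 9)) -> ((not (3*u <= 0)) and (not (g + 3*u != 8)))) and (3*g > 9 -> ((not (3*u <= 0)) and (not (g + 3*u != 8)))))) and ((not (3*u <= 0)) -> (not (g + 3*u != 8))))) and (3*g > 9 -> ((3*u <= 0 -> (((not (3*g > 9)) -> ((not (3*u <= 0)) and (not (g + 3*u != 8)))) and (3*g > 9 -> ((not (3*u <= 0)) and (not (g + 3*u != 8)))))) and ((not (3*u <= 0)) -> (not (g + 3*u != 8))))))) and ((not (3*u <= 0)) -> (not (g + 3*u != 8))))) and (3*p > 9 -> ((3*u <= 0 -> (((not (3*p > 9)) -> ((3*u <= 0 -> (((not (3*g > 9)) -> ((not (3*u <= 0)) and (not (g + 3*u != 8)))) and (3*g > 9 -> ((not (3*u <= 0)) and (not (g + 3*u != 8)))))) and ((not (3*u <= 0)) -> (not (g + 3*u != 8))))) and (3*p > 9 -> ((3*u <= 0 -> (((not (3*p > 9)) -> ((not (3*u <= 0)) and (not (g + 3*u != 8)))) and (3*p > 9 -> ((not (3*u <= 0)) and (not (p + 3*u != 8)))))) and ((not (3*u <= 0)) -> (not (p + 3*u != 8))))))) and ((not (3*u <= 0)) -> (not (p + 3*u != 8))))))) and ((not (3*u <= 0)) -> (not (p + 3*u != 8)))
So before the loop: (3*u <= 0 -> (((not (3*p > 9)) -> ((3*u <= 0 -> (((not (3*g > 9)) -> ((3*u <= 0 -> (((not (3*g > 9)) -> ((not (3*u <= 0)) and (not (g + 3*u != 8)))) and (3*g > 9 -> ((not (3*u <= 0)) and (not (g + 3*u != 8)))))) and ((not (3*u <= 0)) -> (not (g + 3*u != 8))))) and (3*g > 9 -> ((3*u <= 0 -> (((not (3*g > 9)) -> ((not (3*u <= 0)) and (not (g + 3*u != 8)))) and (3*g > 9 -> ((not (3*u <= 0)) and (not (g + 3*u != 8)))))) and ((not (3*u <= 0)) -> (not (g + 3*u != 8))))))) and ((not (3*u <= 0)) -> (not (g + 3*u != 8))))) and (3*p > 9 -> ((3*u <= 0 -> (((not (3*p > 9)) -> ((3*u <= 0 -> (((not (3*g > 9)) -> ((not (3*u <= 0)) and (not (g + 3*u != 8)))) and (3*g > 9 -> ((not (3*u <= 0)) and (not (g + 3*u != 8)))))) and ((not (3*u <= 0)) -> (not (g + 3*u != 8))))) and (3*p > 9 -> ((3*u <= 0 -> (((not (3*p > 9)) -> ((not (3*u <= 0)) and (not (g + 3*u != 8)))) and (3*p > 9 -> ((not (3*u <= 0)) and (not (p + 3*u != 8)))))) and ((not (3*u <= 0)) -> (not (p + 3*u != 8))))))) and ((not (3*u <= 0)) -> (not (p + 3*u != 8))))))) and ((not (3*u <= 0)) -> (not (p + 3*u != 8)))
Answer: WP = (3*u <= 0 -> (((not (3*p > 9)) -> ((3*u <= 0 -> (((not (3*g > 9)) -> ((3*u <= 0 -> (((not (3*g > 9)) -> ((not (3*u <= 0)) and (not (g + 3*u != 8)))) and (3*g > 9 -> ((not (3*u <= 0)) and (not (g + 3*u != 8)))))) and ((not (3*u <= 0)) -> (not (g + 3*u != 8))))) and (3*g > 9 -> ((3*u <= 0 -> (((not (3*g > 9)) -> ((not (3*u <= 0)) and (not (g + 3*u != 8)))) and (3*g > 9 -> ((not (3*u <= 0)) and (not (g + 3*u != 8)))))) and ((not (3*u <= 0)) -> (not (g + 3*u != 8))))))) and ((not (3*u <= 0)) -> (not (g + 3*u != 8))))) and (3*p > 9 -> ((3*u <= 0 -> (((not (3*p > 9)) -> ((3*u <= 0 -> (((not (3*g > 9)) -> ((not (3*u <= 0)) and (not (g + 3*u != 8)))) and (3*g > 9 -> ((not (3*u <= 0)) and (not (g + 3*u != 8)))))) and ((not (3*u <= 0)) -> (not (g + 3*u != 8))))) and (3*p > 9 -> ((3*u <= 0 -> (((not (3*p > 9)) -> ((not (3*u <= 0)) and (not (g + 3*u != 8)))) and (3*p > 9 -> ((not (3*u <= 0)) and (not (p + 3*u != 8)))))) and ((not (3*u <= 0)) -> (not (p + 3*u != 8))))))) and ((not (3*u <= 0)) -> (not (p + 3*u != 8))))))) and ((not (3*u <= 0)) -> (not (p + 3*u != 8)))


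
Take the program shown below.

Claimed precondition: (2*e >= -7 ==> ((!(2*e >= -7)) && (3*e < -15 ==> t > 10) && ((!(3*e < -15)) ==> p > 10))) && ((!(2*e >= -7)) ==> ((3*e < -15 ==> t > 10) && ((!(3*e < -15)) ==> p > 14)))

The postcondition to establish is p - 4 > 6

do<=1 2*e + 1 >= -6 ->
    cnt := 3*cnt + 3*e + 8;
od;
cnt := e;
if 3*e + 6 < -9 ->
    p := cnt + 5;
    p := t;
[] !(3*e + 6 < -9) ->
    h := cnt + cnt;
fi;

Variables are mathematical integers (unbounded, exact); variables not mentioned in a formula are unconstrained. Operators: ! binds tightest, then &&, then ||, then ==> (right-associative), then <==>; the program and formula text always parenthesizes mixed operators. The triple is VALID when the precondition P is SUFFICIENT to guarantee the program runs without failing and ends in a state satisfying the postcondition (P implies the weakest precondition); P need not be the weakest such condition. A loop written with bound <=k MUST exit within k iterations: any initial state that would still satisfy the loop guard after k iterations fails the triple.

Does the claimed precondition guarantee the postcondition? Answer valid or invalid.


Working backward. After the program, the postcondition p - 4 > 6 must hold; in canonical form it is p > 10.
Then branch requires t > 10; else branch requires p > 10.
Before the if: (3*e < -15 ==> t > 10) && ((!(3*e < -15)) ==> p > 10)
Before cnt := e: (3*e < -15 ==> t > 10) && ((!(3*e < -15)) ==> p > 10)
Before the loop (bound <=1), unroll the exhaustion recursion (WP_0 = exit-now case; WP_j = one more guarded iteration, up to j = 1):
  WP_0: (!(2*e >= -7)) && (3*e < -15 ==> t > 10) && ((!(3*e < -15)) ==> p > 10)
  WP_1: (2*e >= -7 ==> ((!(2*e >= -7)) && (3*e < -15 ==> t > 10) && ((!(3*e < -15)) ==> p > 10))) && ((!(2*e >= -7)) ==> ((3*e < -15 ==> t > 10) && ((!(3*e < -15)) ==> p > 10)))
So before the loop: (2*e >= -7 ==> ((!(2*e >= -7)) && (3*e < -15 ==> t > 10) && ((!(3*e < -15)) ==> p > 10))) && ((!(2*e >= -7)) ==> ((3*e < -15 ==> t > 10) && ((!(3*e < -15)) ==> p > 10)))
The weakest precondition is (2*e >= -7 ==> ((!(2*e >= -7)) && (3*e < -15 ==> t > 10) && ((!(3*e < -15)) ==> p > 10))) && ((!(2*e >= -7)) ==> ((3*e < -15 ==> t > 10) && ((!(3*e < -15)) ==> p > 10))).
Check whether (2*e >= -7 ==> ((!(2*e >= -7)) && (3*e < -15 ==> t > 10) && ((!(3*e < -15)) ==> p > 10))) && ((!(2*e >= -7)) ==> ((3*e < -15 ==> t > 10) && ((!(3*e < -15)) ==> p > 14))) implies it.
Every state satisfying the precondition satisfies the weakest precondition: the implication holds.
Answer: valid


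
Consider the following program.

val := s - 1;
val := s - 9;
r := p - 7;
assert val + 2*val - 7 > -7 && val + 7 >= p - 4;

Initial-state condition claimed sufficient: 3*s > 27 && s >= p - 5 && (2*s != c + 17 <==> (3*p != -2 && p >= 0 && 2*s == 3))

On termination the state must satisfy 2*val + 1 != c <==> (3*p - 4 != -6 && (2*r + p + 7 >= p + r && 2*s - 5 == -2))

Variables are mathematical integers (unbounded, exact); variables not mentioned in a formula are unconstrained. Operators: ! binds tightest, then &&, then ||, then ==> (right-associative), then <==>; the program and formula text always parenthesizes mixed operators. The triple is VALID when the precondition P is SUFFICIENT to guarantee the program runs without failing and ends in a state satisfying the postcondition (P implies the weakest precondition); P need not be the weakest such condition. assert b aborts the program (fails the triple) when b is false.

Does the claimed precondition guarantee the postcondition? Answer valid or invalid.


Working backward. After the program, the postcondition 2*val + 1 != c <==> (3*p - 4 != -6 && (2*r + p + 7 >= p + r && 2*s - 5 == -2)) must hold; in canonical form it is 2*val != c - 1 <==> (3*p != -2 && r >= -7 && 2*s == 3).
Before assert val + 2*val - 7 > -7 && val + 7 >= p - 4: 3*val > 0 && val >= p - 11 && (2*val != c - 1 <==> (3*p != -2 && r >= -7 && 2*s == 3))
Before r := p - 7: 3*val > 0 && val >= p - 11 && (2*val != c - 1 <==> (3*p != -2 && p >= 0 && 2*s == 3))
Before val := s - 9: 3*s > 27 && s >= p - 2 && (2*s != c + 17 <==> (3*p != -2 && p >= 0 && 2*s == 3))
Before val := s - 1: 3*s > 27 && s >= p - 2 && (2*s != c + 17 <==> (3*p != -2 && p >= 0 && 2*s == 3))
The weakest precondition is 3*s > 27 && s >= p - 2 && (2*s != c + 17 <==> (3*p != -2 && p >= 0 && 2*s == 3)).
Check whether 3*s > 27 && s >= p - 5 && (2*s != c + 17 <==> (3*p != -2 && p >= 0 && 2*s == 3)) implies it.
Countermodel: at the initial state c = 3, p = 13, s = 10, the precondition holds but the weakest precondition fails.
Answer: invalid


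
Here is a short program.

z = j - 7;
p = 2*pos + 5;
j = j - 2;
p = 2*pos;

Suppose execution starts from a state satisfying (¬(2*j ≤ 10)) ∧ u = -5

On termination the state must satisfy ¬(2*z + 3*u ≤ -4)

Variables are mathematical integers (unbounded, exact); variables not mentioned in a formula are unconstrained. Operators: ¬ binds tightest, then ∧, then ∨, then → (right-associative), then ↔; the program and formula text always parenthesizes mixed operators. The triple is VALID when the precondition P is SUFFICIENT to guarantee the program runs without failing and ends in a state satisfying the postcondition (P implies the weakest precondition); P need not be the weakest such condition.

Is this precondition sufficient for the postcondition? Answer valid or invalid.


Working backward. After the program, the postcondition ¬(2*z + 3*u ≤ -4) must hold; in canonical form it is ¬(3*u + 2*z ≤ -4).
Before p := 2*pos: ¬(3*u + 2*z ≤ -4)
Before j := j - 2: ¬(3*u + 2*z ≤ -4)
Before p := 2*pos + 5: ¬(3*u + 2*z ≤ -4)
Before z := j - 7: ¬(2*j + 3*u ≤ 10)
The weakest precondition is ¬(2*j + 3*u ≤ 10).
Check whether (¬(2*j ≤ 10)) ∧ u = -5 implies it.
Countermodel: at the initial state j = 6, u = -5, the precondition holds but the weakest precondition fails.
Answer: invalid


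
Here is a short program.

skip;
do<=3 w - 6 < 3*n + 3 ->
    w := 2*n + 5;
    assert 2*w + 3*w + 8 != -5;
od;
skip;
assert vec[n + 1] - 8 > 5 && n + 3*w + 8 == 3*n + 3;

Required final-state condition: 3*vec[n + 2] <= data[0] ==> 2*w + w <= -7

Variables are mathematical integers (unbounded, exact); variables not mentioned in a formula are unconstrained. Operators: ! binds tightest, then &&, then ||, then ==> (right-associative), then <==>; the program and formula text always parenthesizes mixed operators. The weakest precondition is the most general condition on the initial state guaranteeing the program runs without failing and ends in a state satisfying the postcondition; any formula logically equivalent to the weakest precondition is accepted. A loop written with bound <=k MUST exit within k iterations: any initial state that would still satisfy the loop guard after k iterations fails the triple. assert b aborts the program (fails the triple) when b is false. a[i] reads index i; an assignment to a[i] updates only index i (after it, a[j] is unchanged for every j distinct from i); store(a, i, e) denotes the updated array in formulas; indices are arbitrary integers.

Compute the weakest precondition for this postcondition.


Working backward. After the program, the postcondition 3*vec[n + 2] <= data[0] ==> 2*w + w <= -7 must hold; in canonical form it is 3*vec[n + 2] <= data[0] ==> 3*w <= -7.
Before assert vec[n + 1] - 8 > 5 && n + 3*w + 8 == 3*n + 3: vec[n + 1] > 13 && 3*w == 2*n - 5 && (3*vec[n + 2] <= data[0] ==> 3*w <= -7)
Before skip: vec[n + 1] > 13 && 3*w == 2*n - 5 && (3*vec[n + 2] <= data[0] ==> 3*w <= -7)
Before the loop (bound <=3), unroll the exhaustion recursion (WP_0 = exit-now case; WP_j = one more guarded iteration, up to j = 3):
  WP_0: (!(w < 3*n + 9)) && vec[n + 1] > 13 && 3*w == 2*n - 5 && (3*vec[n + 2] <= data[0] ==> 3*w <= -7)
  WP_1: (w < 3*n + 9 ==> (10*n != -38 && (!(n > -4)) && vec[n + 1] > 13 && 4*n == -20 && (3*vec[n + 2] <= data[0] ==> 6*n <= -22))) && ((!(w < 3*n + 9)) ==> (vec[n + 1] > 13 && 3*w == 2*n - 5 && (3*vec[n + 2] <= data[0] ==> 3*w <= -7)))
  WP_2: (w < 3*n + 9 ==> (10*n != -38 && (n > -4 ==> (10*n != -38 && (!(n > -4)) && vec[n + 1] > 13 && 4*n == -20 && (3*vec[n + 2] <= data[0] ==> 6*n <= -22))) && ((!(n > -4)) ==> (vec[n + 1] > 13 && 4*n == -20 && (3*vec[n + 2] <= data[0] ==> 6*n <= -22))))) && ((!(w < 3*n + 9)) ==> (vec[n + 1] > 13 && 3*w == 2*n - 5 && (3*vec[n + 2] <= data[0] ==> 3*w <= -7)))
  WP_3: (w < 3*n + 9 ==> (10*n != -38 && (n > -4 ==> (10*n != -38 && (n > -4 ==> (10*n != -38 && (!(n > -4)) && vec[n + 1] > 13 && 4*n == -20 && (3*vec[n + 2] <= data[0] ==> 6*n <= -22))) && ((!(n > -4)) ==> (vec[n + 1] > 13 && 4*n == -20 && (3*vec[n + 2] <= data[0] ==> 6*n <= -22))))) && ((!(n > -4)) ==> (vec[n + 1] > 13 && 4*n == -20 && (3*vec[n + 2] <= data[0] ==> 6*n <= -22))))) && ((!(w < 3*n + 9)) ==> (vec[n + 1] > 13 && 3*w == 2*n - 5 && (3*vec[n + 2] <= data[0] ==> 3*w <= -7)))
So before the loop: (w < 3*n + 9 ==> (10*n != -38 && (n > -4 ==> (10*n != -38 && (n > -4 ==> (10*n != -38 && (!(n > -4)) && vec[n + 1] > 13 && 4*n == -20 && (3*vec[n + 2] <= data[0] ==> 6*n <= -22))) && ((!(n > -4)) ==> (vec[n + 1] > 13 && 4*n == -20 && (3*vec[n + 2] <= data[0] ==> 6*n <= -22))))) && ((!(n > -4)) ==> (vec[n + 1] > 13 && 4*n == -20 && (3*vec[n + 2] <= data[0] ==> 6*n <= -22))))) && ((!(w < 3*n + 9)) ==> (vec[n + 1] > 13 && 3*w == 2*n - 5 && (3*vec[n + 2] <= data[0] ==> 3*w <= -7)))
Before skip: (w < 3*n + 9 ==> (10*n != -38 && (n > -4 ==> (10*n != -38 && (n > -4 ==> (10*n != -38 && (!(n > -4)) && vec[n + 1] > 13 && 4*n == -20 && (3*vec[n + 2] <= data[0] ==> 6*n <= -22))) && ((!(n > -4)) ==> (vec[n + 1] > 13 && 4*n == -20 && (3*vec[n + 2] <= data[0] ==> 6*n <= -22))))) && ((!(n > -4)) ==> (vec[n + 1] > 13 && 4*n == -20 && (3*vec[n + 2] <= data[0] ==> 6*n <= -22))))) && ((!(w < 3*n + 9)) ==> (vec[n + 1] > 13 && 3*w == 2*n - 5 && (3*vec[n + 2] <= data[0] ==> 3*w <= -7)))
Answer: WP = (w < 3*n + 9 ==> (10*n != -38 && (n > -4 ==> (10*n != -38 && (n > -4 ==> (10*n != -38 && (!(n > -4)) && vec[n + 1] > 13 && 4*n == -20 && (3*vec[n + 2] <= data[0] ==> 6*n <= -22))) && ((!(n > -4)) ==> (vec[n + 1] > 13 && 4*n == -20 && (3*vec[n + 2] <= data[0] ==> 6*n <= -22))))) && ((!(n > -4)) ==> (vec[n + 1] > 13 && 4*n == -20 && (3*vec[n + 2] <= data[0] ==> 6*n <= -22))))) && ((!(w < 3*n + 9)) ==> (vec[n + 1] > 13 && 3*w == 2*n - 5 && (3*vec[n + 2] <= data[0] ==> 3*w <= -7)))


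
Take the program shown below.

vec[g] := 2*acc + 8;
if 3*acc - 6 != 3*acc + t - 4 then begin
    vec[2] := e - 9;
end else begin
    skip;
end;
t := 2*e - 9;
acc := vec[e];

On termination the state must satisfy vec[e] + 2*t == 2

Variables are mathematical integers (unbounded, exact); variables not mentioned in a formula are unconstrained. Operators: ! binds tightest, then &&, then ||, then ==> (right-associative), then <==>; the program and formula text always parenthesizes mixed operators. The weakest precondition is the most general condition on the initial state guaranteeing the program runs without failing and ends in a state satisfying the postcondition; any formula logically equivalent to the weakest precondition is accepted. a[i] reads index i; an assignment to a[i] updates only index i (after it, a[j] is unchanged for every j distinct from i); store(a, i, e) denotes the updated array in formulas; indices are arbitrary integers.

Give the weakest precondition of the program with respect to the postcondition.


Working backward. After the program, vec[e] + 2*t == 2 must hold.
Before acc := vec[e]: vec[e] + 2*t == 2
Before t := 2*e - 9: vec[e] + 4*e == 20
Then branch requires store(vec, 2, e - 9)[e] + 4*e == 20; else branch requires vec[e] + 4*e == 20.
Before the if: (t != -2 ==> store(vec, 2, e - 9)[e] + 4*e == 20) && ((!(t != -2)) ==> vec[e] + 4*e == 20)
Before vec[g] := 2*acc + 8: (t != -2 ==> store(store(vec, g, 2*acc + 8), 2, e - 9)[e] + 4*e == 20) && ((!(t != -2)) ==> store(vec, g, 2*acc + 8)[e] + 4*e == 20)
Answer: WP = (t != -2 ==> store(store(vec, g, 2*acc + 8), 2, e - 9)[e] + 4*e == 20) && ((!(t != -2)) ==> store(vec, g, 2*acc + 8)[e] + 4*e == 20)


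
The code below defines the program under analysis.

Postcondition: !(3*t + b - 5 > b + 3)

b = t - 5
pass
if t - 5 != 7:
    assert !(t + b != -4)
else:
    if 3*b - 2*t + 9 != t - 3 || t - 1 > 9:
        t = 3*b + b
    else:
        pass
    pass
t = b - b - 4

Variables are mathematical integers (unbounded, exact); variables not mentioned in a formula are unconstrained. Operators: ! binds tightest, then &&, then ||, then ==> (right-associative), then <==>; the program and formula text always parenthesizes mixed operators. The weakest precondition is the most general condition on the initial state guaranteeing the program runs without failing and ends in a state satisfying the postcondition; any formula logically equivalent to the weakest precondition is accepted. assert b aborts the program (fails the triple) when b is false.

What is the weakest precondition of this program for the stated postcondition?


Working backward. After the program, the postcondition !(3*t + b - 5 > b + 3) must hold; in canonical form it is !(3*t > 8).
Before t := b - b - 4: true
Then branch requires !(b + t != -4); else branch requires true.
Before the if: t != 12 ==> (!(b + t != -4))
Before skip: t != 12 ==> (!(b + t != -4))
Before b := t - 5: t != 12 ==> (!(2*t != 1))
Answer: WP = t != 12 ==> (!(2*t != 1))


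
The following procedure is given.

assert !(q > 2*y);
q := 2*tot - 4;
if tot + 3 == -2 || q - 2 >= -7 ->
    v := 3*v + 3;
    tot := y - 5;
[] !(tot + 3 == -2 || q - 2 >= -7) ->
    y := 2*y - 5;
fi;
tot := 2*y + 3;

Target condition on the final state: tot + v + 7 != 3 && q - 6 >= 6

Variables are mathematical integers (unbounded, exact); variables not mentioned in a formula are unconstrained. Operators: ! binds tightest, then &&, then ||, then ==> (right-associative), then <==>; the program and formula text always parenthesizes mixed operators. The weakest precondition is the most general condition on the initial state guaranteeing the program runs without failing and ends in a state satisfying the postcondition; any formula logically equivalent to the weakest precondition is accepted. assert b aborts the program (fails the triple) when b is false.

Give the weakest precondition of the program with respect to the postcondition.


Working backward. After the program, the postcondition tot + v + 7 != 3 && q - 6 >= 6 must hold; in canonical form it is tot + v != -4 && q >= 12.
Before tot := 2*y + 3: v + 2*y != -7 && q >= 12
Then branch requires 3*v + 2*y != -10 && q >= 12; else branch requires v + 4*y != 3 && q >= 12.
Before the if: ((tot == -5 || q >= -5) ==> (3*v + 2*y != -10 && q >= 12)) && ((!(tot == -5 || q >= -5)) ==> (v + 4*y != 3 && q >= 12))
Before q := 2*tot - 4: ((tot == -5 || 2*tot >= -1) ==> (3*v + 2*y != -10 && 2*tot >= 16)) && ((!(tot == -5 || 2*tot >= -1)) ==> (v + 4*y != 3 && 2*tot >= 16))
Before assert !(q > 2*y): (!(q > 2*y)) && ((tot == -5 || 2*tot >= -1) ==> (3*v + 2*y != -10 && 2*tot >= 16)) && ((!(tot == -5 || 2*tot >= -1)) ==> (v + 4*y != 3 && 2*tot >= 16))
Answer: WP = (!(q > 2*y)) && ((tot == -5 || 2*tot >= -1) ==> (3*v + 2*y != -10 && 2*tot >= 16)) && ((!(tot == -5 || 2*tot >= -1)) ==> (v + 4*y != 3 && 2*tot >= 16))


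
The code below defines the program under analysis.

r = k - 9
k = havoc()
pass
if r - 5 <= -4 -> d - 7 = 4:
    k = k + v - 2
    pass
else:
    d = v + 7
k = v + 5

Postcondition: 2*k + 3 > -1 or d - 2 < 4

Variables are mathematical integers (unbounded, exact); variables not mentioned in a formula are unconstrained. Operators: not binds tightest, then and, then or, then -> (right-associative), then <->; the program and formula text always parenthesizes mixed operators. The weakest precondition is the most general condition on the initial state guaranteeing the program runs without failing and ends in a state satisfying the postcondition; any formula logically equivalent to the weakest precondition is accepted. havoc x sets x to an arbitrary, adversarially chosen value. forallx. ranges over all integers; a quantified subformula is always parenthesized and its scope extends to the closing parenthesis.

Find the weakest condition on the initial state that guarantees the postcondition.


Working backward. After the program, the postcondition 2*k + 3 > -1 or d - 2 < 4 must hold; in canonical form it is 2*k > -4 or d < 6.
Before k := v + 5: 2*v > -14 or d < 6
Then branch requires 2*v > -14 or d < 6; else branch requires 2*v > -14 or v < -1.
Before the if: ((r <= 1 -> d = 11) -> (2*v > -14 or d < 6)) and ((not (r <= 1 -> d = 11)) -> (2*v > -14 or v < -1))
Before skip: ((r <= 1 -> d = 11) -> (2*v > -14 or d < 6)) and ((not (r <= 1 -> d = 11)) -> (2*v > -14 or v < -1))
Before havoc k: ((r <= 1 -> d = 11) -> (2*v > -14 or d < 6)) and ((not (r <= 1 -> d = 11)) -> (2*v > -14 or v < -1))
Before r := k - 9: ((k <= 10 -> d = 11) -> (2*v > -14 or d < 6)) and ((not (k <= 10 -> d = 11)) -> (2*v > -14 or v < -1))
Answer: WP = ((k <= 10 -> d = 11) -> (2*v > -14 or d < 6)) and ((not (k <= 10 -> d = 11)) -> (2*v > -14 or v < -1))


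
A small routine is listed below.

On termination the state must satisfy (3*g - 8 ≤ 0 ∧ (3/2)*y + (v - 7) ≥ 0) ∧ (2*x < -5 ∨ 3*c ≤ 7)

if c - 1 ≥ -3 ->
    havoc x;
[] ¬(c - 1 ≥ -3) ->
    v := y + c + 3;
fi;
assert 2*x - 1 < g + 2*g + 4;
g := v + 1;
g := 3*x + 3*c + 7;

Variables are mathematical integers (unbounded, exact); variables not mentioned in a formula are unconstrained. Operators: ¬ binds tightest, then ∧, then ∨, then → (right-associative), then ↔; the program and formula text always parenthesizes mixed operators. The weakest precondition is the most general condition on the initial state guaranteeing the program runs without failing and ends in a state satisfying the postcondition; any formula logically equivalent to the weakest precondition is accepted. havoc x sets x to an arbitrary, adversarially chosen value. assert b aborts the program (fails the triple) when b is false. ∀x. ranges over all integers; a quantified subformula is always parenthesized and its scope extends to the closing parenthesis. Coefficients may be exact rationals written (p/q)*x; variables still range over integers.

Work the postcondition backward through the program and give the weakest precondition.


Working backward. After the program, the postcondition (3*g - 8 ≤ 0 ∧ (3/2)*y + (v - 7) ≥ 0) ∧ (2*x < -5 ∨ 3*c ≤ 7) must hold; in canonical form it is 3*g ≤ 8 ∧ v + (3/2)*y ≥ 7 ∧ (2*x < -5 ∨ 3*c ≤ 7).
Before g := 3*x + 3*c + 7: 9*c + 9*x ≤ -13 ∧ v + (3/2)*y ≥ 7 ∧ (2*x < -5 ∨ 3*c ≤ 7)
Before g := v + 1: 9*c + 9*x ≤ -13 ∧ v + (3/2)*y ≥ 7 ∧ (2*x < -5 ∨ 3*c ≤ 7)
Before assert 2*x - 1 < g + 2*g + 4: 2*x < 3*g + 5 ∧ 9*c + 9*x ≤ -13 ∧ v + (3/2)*y ≥ 7 ∧ (2*x < -5 ∨ 3*c ≤ 7)
Then branch requires ∀x_1. (2*x_1 < 3*g + 5 ∧ 9*c + 9*x_1 ≤ -13 ∧ v + (3/2)*y ≥ 7 ∧ (2*x_1 < -5 ∨ 3*c ≤ 7)); else branch requires 2*x < 3*g + 5 ∧ 9*c + 9*x ≤ -13 ∧ c + (5/2)*y ≥ 4 ∧ (2*x < -5 ∨ 3*c ≤ 7).
Before the if: (c ≥ -2 → (∀x_1. (2*x_1 < 3*g + 5 ∧ 9*c + 9*x_1 ≤ -13 ∧ v + (3/2)*y ≥ 7 ∧ (2*x_1 < -5 ∨ 3*c ≤ 7)))) ∧ ((¬(c ≥ -2)) → (2*x < 3*g + 5 ∧ 9*c + 9*x ≤ -13 ∧ c + (5/2)*y ≥ 4 ∧ (2*x < -5 ∨ 3*c ≤ 7)))
Answer: WP = (c ≥ -2 → (∀x_1. (2*x_1 < 3*g + 5 ∧ 9*c + 9*x_1 ≤ -13 ∧ v + (3/2)*y ≥ 7 ∧ (2*x_1 < -5 ∨ 3*c ≤ 7)))) ∧ ((¬(c ≥ -2)) → (2*x < 3*g + 5 ∧ 9*c + 9*x ≤ -13 ∧ c + (5/2)*y ≥ 4 ∧ (2*x < -5 ∨ 3*c ≤ 7)))


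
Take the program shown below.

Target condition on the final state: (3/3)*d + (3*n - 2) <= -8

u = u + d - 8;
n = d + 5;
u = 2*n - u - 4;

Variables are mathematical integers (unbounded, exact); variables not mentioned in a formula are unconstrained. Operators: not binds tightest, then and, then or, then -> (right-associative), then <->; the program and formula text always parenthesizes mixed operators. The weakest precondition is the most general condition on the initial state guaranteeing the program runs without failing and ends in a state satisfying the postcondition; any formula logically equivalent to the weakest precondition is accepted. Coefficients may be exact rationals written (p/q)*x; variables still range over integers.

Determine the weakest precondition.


Working backward. After the program, the postcondition (3/3)*d + (3*n - 2) <= -8 must hold; in canonical form it is d + 3*n <= -6.
Before u := 2*n - u - 4: d + 3*n <= -6
Before n := d + 5: 4*d <= -21
Before u := u + d - 8: 4*d <= -21
Answer: WP = 4*d <= -21


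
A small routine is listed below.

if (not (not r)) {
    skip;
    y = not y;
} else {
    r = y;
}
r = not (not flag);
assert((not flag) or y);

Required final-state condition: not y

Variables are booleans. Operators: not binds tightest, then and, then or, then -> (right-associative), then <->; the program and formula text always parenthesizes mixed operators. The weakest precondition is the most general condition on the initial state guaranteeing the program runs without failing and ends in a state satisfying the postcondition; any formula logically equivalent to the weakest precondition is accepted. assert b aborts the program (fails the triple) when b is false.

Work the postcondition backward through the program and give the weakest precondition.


Working backward. After the program, not y must hold.
Before assert (not flag) or y: ((not flag) or y) and (not y)
Before r := not (not flag): ((not flag) or y) and (not y)
Then branch requires ((not flag) or (not y)) and y; else branch requires ((not flag) or y) and (not y).
Before the if: (r -> (((not flag) or (not y)) and y)) and ((not r) -> (((not flag) or y) and (not y)))
Answer: WP = (r -> (((not flag) or (not y)) and y)) and ((not r) -> (((not flag) or y) and (not y)))


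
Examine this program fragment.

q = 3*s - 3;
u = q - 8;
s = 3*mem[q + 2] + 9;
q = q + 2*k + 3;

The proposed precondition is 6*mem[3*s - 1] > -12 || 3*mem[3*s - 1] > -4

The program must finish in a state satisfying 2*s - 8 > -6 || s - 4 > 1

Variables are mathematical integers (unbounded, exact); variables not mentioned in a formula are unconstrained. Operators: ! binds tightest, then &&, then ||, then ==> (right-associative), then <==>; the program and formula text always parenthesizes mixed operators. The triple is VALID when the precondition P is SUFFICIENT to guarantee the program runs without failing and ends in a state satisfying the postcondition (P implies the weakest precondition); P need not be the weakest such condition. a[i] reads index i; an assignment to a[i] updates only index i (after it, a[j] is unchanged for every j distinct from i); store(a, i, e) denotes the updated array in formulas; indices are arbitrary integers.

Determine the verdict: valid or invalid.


Working backward. After the program, the postcondition 2*s - 8 > -6 || s - 4 > 1 must hold; in canonical form it is 2*s > 2 || s > 5.
Before q := q + 2*k + 3: 2*s > 2 || s > 5
Before s := 3*mem[q + 2] + 9: 6*mem[q + 2] > -16 || 3*mem[q + 2] > -4
Before u := q - 8: 6*mem[q + 2] > -16 || 3*mem[q + 2] > -4
Before q := 3*s - 3: 6*mem[3*s - 1] > -16 || 3*mem[3*s - 1] > -4
The weakest precondition is 6*mem[3*s - 1] > -16 || 3*mem[3*s - 1] > -4.
Check whether 6*mem[3*s - 1] > -12 || 3*mem[3*s - 1] > -4 implies it.
Every state satisfying the precondition satisfies the weakest precondition: the implication holds.
Answer: valid


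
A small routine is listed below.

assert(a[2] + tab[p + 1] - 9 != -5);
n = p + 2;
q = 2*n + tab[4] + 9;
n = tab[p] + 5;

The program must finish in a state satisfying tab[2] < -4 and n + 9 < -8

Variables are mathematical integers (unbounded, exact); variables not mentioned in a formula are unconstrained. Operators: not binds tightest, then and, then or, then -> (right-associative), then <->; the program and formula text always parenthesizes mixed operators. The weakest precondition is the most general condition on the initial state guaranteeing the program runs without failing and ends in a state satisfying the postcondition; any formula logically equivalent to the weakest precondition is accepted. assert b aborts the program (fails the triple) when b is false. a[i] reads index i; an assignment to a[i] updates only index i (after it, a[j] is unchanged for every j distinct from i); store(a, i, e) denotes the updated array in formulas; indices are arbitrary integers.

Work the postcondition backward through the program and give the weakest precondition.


Working backward. After the program, the postcondition tab[2] < -4 and n + 9 < -8 must hold; in canonical form it is tab[2] < -4 and n < -17.
Before n := tab[p] + 5: tab[2] < -4 and tab[p] < -22
Before q := 2*n + tab[4] + 9: tab[2] < -4 and tab[p] < -22
Before n := p + 2: tab[2] < -4 and tab[p] < -22
Before assert a[2] + tab[p + 1] - 9 != -5: a[2] + tab[p + 1] != 4 and tab[2] < -4 and tab[p] < -22
Answer: WP = a[2] + tab[p + 1] != 4 and tab[2] < -4 and tab[p] < -22
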